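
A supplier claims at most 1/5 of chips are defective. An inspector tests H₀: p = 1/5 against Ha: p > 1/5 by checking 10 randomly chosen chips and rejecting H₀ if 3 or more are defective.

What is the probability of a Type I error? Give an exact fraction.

3146489/9765625

Under H₀, K ~ Binomial(10, 1/5); the Type I error rate is P(K ≥ 3).
α = 1 − P(K ≤ 2) = 1 − 6619136/9765625 = 3146489/9765625.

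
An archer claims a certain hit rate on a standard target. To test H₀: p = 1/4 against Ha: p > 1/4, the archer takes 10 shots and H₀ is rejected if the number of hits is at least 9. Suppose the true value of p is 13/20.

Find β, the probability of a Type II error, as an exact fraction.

Under the alternative p = 13/20, Y ~ Binomial(10, 13/20); β is the probability the test does not reject, P(Y < 9).
Equivalently, β = 1 − P(Y ≥ 9) = 9359826552041/10240000000000.

9359826552041/10240000000000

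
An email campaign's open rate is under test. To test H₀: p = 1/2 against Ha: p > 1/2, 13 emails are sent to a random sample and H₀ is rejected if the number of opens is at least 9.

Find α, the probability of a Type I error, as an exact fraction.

1093/8192

Under H₀, S ~ Binomial(13, 1/2), and α = P(S ≥ 9).
That's C(13,9) + C(13,10) + C(13,11) + C(13,12) + C(13,13) over 2^13, i.e. (715 + 286 + 78 + 13 + 1)/8192 = 1093/8192.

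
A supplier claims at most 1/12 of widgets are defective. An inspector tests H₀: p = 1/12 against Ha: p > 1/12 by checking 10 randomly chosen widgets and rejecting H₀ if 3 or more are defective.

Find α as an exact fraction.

229526089/5159780352

α = P(reject H₀ | H₀ true) = P(S ≥ 3 | p = 1/12), S ~ Binomial(10, 1/12).
Via the complement, α = 1 − Σ_{j=0}^{2} C(10,j)(1/12)^j(11/12)^{10-j} = 229526089/5159780352.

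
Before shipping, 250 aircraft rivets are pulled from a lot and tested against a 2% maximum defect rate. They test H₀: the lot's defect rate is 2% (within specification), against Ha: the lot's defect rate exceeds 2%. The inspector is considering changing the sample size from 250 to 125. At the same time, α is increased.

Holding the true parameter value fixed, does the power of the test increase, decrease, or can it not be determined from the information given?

The first change alone would make β increase; the second alone would make β decrease. Which effect dominates depends on the magnitudes, which are not given.
Since power = 1 − β, the effect on power is likewise indeterminate.

Cannot be determined from the information given.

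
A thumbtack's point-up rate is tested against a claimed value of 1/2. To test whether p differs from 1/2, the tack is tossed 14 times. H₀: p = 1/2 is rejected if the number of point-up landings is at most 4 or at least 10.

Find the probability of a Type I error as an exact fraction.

1471/8192

Under H₀, Y ~ Binomial(14, 1/2); α is the probability of landing in either tail, P(Y ≤ 4) + P(Y ≥ 10).
By symmetry, α = 2·P(Y ≤ 4) = 2·(1 + 14 + 91 + 364 + 1001)/16384 = 2942/16384 = 1471/8192.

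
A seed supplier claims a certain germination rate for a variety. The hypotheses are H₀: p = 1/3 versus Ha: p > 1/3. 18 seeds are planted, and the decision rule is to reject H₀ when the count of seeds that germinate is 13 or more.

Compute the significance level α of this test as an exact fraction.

330313/387420489

α = P(reject H₀ | H₀ true) = P(S ≥ 13 | p = 1/3), with S ~ Binomial(18, 1/3).
Summing C(18,j)(1/3)^j(2/3)^{18−j} for j = 13,…,18 gives 330313/387420489.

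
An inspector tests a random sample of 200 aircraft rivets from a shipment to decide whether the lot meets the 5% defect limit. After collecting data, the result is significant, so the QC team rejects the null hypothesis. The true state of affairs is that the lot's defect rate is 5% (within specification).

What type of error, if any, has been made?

The conventional null hypothesis here is that the lot's defect rate is 5% (within specification).
H₀ was rejected, but H₀ is actually true.
Rejecting a true null hypothesis is a Type I error (false positive).

Type I error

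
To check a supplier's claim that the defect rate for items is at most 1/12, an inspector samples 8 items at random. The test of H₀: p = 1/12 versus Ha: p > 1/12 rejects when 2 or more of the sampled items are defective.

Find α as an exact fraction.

The significance level is the probability, assuming p = 1/12, of seeing 2 or more defectives in 8 draws.
Via the complement, α = 1 − Σ_{j=0}^{1} C(8,j)(1/12)^j(11/12)^{8-j} = 59725447/429981696.

59725447/429981696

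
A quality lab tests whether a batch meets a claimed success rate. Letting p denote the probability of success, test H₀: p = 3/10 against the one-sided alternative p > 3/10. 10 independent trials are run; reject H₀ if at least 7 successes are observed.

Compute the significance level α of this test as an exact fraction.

6620049/625000000

α = P(reject H₀ | H₀ true) = P(K ≥ 7 | p = 3/10), with K ~ Binomial(10, 3/10).
P(K ≥ 7) = Σ_{j=7}^{10} C(10,j)·(3/10)^j·(7/10)^{10-j} = 6620049/625000000.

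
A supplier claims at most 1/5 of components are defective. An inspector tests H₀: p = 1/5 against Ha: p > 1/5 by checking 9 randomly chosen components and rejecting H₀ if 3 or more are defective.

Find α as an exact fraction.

α = P(reject H₀ | H₀ true) = P(X ≥ 3 | p = 1/5), X ~ Binomial(9, 1/5).
Computing the lower-tail complement: 1 − 1441792/1953125 = 511333/1953125.

511333/1953125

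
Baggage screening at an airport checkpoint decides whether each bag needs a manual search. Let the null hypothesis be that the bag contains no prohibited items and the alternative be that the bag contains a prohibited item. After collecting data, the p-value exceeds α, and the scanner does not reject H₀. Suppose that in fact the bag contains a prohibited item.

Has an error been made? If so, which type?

Type II error

H₀ was not rejected, but H₀ is actually false.
Failing to reject a false null hypothesis is a Type II error (false negative).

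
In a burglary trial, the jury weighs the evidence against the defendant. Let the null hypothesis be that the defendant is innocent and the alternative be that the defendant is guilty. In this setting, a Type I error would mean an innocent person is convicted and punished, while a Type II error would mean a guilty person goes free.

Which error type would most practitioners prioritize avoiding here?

Type I error

The Type I consequence (an innocent person is convicted and punished) is more severe than the Type II consequence (a guilty person goes free).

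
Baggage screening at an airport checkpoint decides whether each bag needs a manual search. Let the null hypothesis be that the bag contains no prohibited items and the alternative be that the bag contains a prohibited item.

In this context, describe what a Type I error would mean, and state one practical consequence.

A Type I error would mean concluding that the bag contains a prohibited item when in fact the bag contains no prohibited items. Consequence: a harmless bag is searched, delaying the passenger.

A Type I error is rejecting H₀ when H₀ is true.
Here that means flagging the bag for a manual search when actually the bag contains no prohibited items.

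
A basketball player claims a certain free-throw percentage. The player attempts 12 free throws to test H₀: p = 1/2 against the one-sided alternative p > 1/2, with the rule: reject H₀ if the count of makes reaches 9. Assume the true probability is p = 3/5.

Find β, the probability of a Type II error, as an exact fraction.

37825328/48828125

A Type II error is failing to reject when Ha holds: with p = 3/5, β = P(X ≤ 8).
Adding the binomial probabilities P(X=0)+…+P(X=8) at p = 3/5 gives 37825328/48828125.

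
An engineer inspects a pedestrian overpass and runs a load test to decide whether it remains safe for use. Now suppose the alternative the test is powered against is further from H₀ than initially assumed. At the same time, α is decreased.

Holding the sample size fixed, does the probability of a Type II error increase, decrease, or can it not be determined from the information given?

Cannot be determined from the information given.

The first change alone would make β decrease; the second alone would make β increase. Which effect dominates depends on the magnitudes, which are not given.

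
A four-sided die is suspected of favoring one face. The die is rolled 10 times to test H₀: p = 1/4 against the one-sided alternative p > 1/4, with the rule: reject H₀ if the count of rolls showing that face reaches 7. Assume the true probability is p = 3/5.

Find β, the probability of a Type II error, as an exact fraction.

6032416/9765625

A Type II error is failing to reject when Ha holds: with p = 3/5, β = P(Y ≤ 6).
Equivalently, β = 1 − P(Y ≥ 7) = 6032416/9765625.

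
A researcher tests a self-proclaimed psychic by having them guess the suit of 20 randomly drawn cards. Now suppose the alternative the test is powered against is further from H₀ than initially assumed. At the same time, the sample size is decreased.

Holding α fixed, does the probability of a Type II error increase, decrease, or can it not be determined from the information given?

The first change alone would make β decrease; the second alone would make β increase. Which effect dominates depends on the magnitudes, which are not given.

Cannot be determined from the information given.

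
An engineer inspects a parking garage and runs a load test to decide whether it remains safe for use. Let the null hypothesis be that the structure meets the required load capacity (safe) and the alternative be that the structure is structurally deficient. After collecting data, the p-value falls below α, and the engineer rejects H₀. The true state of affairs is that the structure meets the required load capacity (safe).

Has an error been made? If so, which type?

H₀ was rejected, but H₀ is actually true.
Rejecting a true null hypothesis is a Type I error (false positive).

Type I error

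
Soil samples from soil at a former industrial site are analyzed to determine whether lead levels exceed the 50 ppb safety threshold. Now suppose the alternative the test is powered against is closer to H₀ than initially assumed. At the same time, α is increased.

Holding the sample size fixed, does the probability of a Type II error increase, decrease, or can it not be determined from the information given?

Cannot be determined from the information given.

The first change alone would make β increase; the second alone would make β decrease. Which effect dominates depends on the magnitudes, which are not given.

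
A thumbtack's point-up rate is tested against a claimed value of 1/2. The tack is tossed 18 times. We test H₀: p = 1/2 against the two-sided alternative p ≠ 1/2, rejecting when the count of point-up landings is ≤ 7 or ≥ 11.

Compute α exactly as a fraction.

15751/32768

The significance level is the null-hypothesis probability of the rejection region {≤7} ∪ {≥11}.
By symmetry, α = 2·P(Y ≤ 7) = 2·(1 + 18 + 153 + 816 + 3060 + 8568 + 18564 + 31824)/262144 = 126008/262144 = 15751/32768.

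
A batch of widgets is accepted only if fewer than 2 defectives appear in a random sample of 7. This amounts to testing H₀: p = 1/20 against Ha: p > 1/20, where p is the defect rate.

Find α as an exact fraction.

Under H₀, K ~ Binomial(7, 1/20); the Type I error rate is P(K ≥ 2).
Via the complement, α = 1 − Σ_{j=0}^{1} C(7,j)(1/20)^j(19/20)^{7-j} = 28403547/640000000.

28403547/640000000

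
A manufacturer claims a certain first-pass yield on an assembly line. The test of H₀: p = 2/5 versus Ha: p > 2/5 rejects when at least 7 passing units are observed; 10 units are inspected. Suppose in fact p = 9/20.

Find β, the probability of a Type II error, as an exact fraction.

β = P(fail to reject H₀ | Ha true) = P(X ≤ 6 | p = 9/20), X ~ Binomial(10, 9/20).
Adding the binomial probabilities P(X=0)+…+P(X=6) at p = 9/20 gives 2298892939321/2560000000000.

2298892939321/2560000000000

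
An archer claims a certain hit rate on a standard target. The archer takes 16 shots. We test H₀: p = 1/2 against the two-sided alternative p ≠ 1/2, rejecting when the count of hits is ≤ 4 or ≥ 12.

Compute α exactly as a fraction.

2517/32768

The significance level is the null-hypothesis probability of the rejection region {≤4} ∪ {≥12}.
By symmetry, α = 2·P(S ≤ 4) = 2·(1 + 16 + 120 + 560 + 1820)/65536 = 5034/65536 = 2517/32768.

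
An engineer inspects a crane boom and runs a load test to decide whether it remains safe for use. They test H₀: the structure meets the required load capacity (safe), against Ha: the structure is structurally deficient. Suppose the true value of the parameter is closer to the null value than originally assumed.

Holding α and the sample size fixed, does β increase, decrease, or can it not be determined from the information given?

A smaller true effect puts the Ha sampling distribution closer to H₀, so more of it falls in the non-rejection region.

It increases.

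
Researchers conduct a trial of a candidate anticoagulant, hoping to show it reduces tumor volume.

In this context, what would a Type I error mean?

A Type I error would mean concluding that the drug reduces tumor volume when in fact the drug has no effect on tumor volume.

With the conventional null hypothesis that the drug has no effect on tumor volume:
A Type I error is rejecting H₀ when H₀ is true.
Here that means concluding that the drug is effective when actually the drug has no effect on tumor volume.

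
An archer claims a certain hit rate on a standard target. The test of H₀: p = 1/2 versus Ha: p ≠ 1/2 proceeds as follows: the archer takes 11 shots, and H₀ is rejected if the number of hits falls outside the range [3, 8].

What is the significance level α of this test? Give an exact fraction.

67/1024

The significance level is the null-hypothesis probability of the rejection region {≤2} ∪ {≥9}.
Each tail has probability (1 + 11 + 55)/2048; doubling gives α = 134/2048 = 67/1024.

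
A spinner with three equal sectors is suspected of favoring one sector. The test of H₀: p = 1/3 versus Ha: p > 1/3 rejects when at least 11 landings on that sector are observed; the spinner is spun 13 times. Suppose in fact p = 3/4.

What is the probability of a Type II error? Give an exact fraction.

A Type II error is failing to reject when Ha holds: with p = 3/4, β = P(Y ≤ 10).
Equivalently, β = 1 − P(Y ≥ 11) = 22394171/33554432.

22394171/33554432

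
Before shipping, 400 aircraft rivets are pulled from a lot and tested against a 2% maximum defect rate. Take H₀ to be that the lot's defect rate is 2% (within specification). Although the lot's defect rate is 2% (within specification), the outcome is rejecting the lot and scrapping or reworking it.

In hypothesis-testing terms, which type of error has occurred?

'Rejecting the lot and scrapping or reworking it' corresponds to rejecting H₀.
H₀ was rejected but H₀ is true — a Type I error (false positive).

Type I error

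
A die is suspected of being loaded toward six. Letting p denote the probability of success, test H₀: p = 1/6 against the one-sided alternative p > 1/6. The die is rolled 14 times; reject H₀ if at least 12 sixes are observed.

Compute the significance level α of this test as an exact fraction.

The Type I error probability is α = P(X ≥ 12) computed under H₀, where X ~ Binomial(14, 1/6).
Summing C(14,j)(1/6)^j(5/6)^{14−j} for j = 12,…,14 gives 391/13060694016.

391/13060694016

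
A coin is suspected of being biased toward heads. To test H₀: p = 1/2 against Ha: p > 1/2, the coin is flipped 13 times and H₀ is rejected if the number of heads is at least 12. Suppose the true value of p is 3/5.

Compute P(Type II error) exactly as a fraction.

1205291336/1220703125

A Type II error is failing to reject when Ha holds: with p = 3/5, β = P(S ≤ 11).
Equivalently, β = 1 − P(S ≥ 12) = 1205291336/1220703125.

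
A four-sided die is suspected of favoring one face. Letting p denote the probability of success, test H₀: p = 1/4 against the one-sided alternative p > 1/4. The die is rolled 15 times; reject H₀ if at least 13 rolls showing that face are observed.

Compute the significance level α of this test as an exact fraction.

991/1073741824

The Type I error probability is α = P(Y ≥ 13) computed under H₀, where Y ~ Binomial(15, 1/4).
P(Y ≥ 13) = Σ_{j=13}^{15} C(15,j)·(1/4)^j·(3/4)^{15-j} = 991/1073741824.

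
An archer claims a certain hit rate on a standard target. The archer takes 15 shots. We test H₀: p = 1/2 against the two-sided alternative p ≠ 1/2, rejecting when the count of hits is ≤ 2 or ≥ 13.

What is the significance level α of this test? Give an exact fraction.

121/16384

The significance level is the null-hypothesis probability of the rejection region {≤2} ∪ {≥13}.
The two tails are symmetric, so α = 2·(1 + 15 + 105)/2^15 = 242/32768 = 121/16384.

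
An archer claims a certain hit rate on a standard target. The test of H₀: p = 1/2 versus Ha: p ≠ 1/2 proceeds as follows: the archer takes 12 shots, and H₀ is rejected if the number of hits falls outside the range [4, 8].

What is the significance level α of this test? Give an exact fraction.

299/2048

α = P(S ≤ 3 or S ≥ 9 | p = 1/2), S ~ Binomial(12, 1/2).
The two tails are symmetric, so α = 2·(1 + 12 + 66 + 220)/2^12 = 598/4096 = 299/2048.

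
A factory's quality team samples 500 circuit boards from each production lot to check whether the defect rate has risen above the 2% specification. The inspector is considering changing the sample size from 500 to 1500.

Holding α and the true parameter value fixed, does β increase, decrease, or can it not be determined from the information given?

It decreases.

Increasing n separates the H₀ and Ha sampling distributions, so under Ha fewer outcomes land in the acceptance region.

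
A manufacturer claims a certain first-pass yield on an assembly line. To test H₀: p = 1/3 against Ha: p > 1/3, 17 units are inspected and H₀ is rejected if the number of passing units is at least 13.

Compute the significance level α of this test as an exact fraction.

44099/129140163

Under H₀, X ~ Binomial(17, 1/3), and α = P(X ≥ 13).
P(X ≥ 13) = Σ_{j=13}^{17} C(17,j)·(1/3)^j·(2/3)^{17-j} = 44099/129140163.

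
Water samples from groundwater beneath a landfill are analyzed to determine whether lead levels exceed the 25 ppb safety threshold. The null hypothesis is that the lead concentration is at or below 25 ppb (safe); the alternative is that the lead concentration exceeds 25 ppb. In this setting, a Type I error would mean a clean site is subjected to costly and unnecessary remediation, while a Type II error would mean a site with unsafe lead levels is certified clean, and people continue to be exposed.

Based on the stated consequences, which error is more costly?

Type II error

The Type II consequence (a site with unsafe lead levels is certified clean, and people continue to be exposed) is more severe than the Type I consequence (a clean site is subjected to costly and unnecessary remediation).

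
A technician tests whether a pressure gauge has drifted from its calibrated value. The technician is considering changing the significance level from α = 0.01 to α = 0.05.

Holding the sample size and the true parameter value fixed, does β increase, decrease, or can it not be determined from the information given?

Relaxing α lowers the evidence threshold; under Ha, outcomes that previously fell short now trigger rejection.

It decreases.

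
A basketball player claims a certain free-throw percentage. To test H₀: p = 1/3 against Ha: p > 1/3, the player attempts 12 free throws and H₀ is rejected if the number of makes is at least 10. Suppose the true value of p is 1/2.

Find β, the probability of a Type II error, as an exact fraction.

A Type II error is failing to reject when Ha holds: with p = 1/2, β = P(X ≤ 9).
Equivalently, β = 1 − P(X ≥ 10) = 4017/4096.

4017/4096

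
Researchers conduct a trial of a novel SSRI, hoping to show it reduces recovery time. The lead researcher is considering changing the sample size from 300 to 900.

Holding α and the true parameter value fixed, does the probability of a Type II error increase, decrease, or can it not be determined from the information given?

It decreases.

More data shrinks sampling variability; the test statistic under Ha concentrates further from the null value, making rejection more likely.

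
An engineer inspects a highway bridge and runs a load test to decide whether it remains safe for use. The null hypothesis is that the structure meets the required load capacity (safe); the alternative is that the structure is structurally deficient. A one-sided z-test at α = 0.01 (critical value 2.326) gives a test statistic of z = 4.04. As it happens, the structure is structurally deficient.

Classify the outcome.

No error — this is a correct decision.

Since z = 4.04 > z* = 2.326, H₀ is rejected.
H₀ is false (actually the structure is structurally deficient).
The decision matches the true state — no error.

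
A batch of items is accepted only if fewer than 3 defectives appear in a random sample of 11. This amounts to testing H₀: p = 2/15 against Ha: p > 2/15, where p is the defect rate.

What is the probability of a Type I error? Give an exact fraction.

2209953752/12814453125

The significance level is the probability, assuming p = 2/15, of seeing 3 or more defectives in 11 draws.
Via the complement, α = 1 − Σ_{j=0}^{2} C(11,j)(2/15)^j(13/15)^{11-j} = 2209953752/12814453125.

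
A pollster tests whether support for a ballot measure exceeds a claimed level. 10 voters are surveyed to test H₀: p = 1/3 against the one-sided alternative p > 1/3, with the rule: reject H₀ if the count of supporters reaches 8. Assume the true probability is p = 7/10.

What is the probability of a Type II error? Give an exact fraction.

β = P(fail to reject H₀ | Ha true) = P(K ≤ 7 | p = 7/10), K ~ Binomial(10, 7/10).
Equivalently, β = 1 − P(K ≥ 8) = 771521517/1250000000.

771521517/1250000000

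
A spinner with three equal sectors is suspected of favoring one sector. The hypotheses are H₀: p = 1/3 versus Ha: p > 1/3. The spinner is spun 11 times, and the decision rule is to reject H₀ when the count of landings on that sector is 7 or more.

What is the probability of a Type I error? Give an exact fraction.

2281/59049

Under H₀, K ~ Binomial(11, 1/3), and α = P(K ≥ 7).
Adding the binomial terms for j = 7 through 11 with p = 1/3 yields 2281/59049.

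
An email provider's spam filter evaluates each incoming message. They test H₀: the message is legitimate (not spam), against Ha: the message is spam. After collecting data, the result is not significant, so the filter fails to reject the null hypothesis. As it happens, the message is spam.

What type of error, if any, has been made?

Type II error

H₀ was not rejected, but H₀ is actually false.
Failing to reject a false null hypothesis is a Type II error (false negative).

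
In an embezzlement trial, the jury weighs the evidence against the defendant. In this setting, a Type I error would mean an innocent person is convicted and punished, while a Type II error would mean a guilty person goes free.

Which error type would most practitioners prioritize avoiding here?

The Type I consequence (an innocent person is convicted and punished) is more severe than the Type II consequence (a guilty person goes free).

Type I error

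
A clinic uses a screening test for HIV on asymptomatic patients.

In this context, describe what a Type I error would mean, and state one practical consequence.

A Type I error would mean concluding that the patient has HIV when in fact the patient does not have HIV. Consequence: a healthy patient undergoes unnecessary, possibly invasive follow-up procedures.

With the conventional null hypothesis that the patient does not have HIV:
A Type I error is rejecting H₀ when H₀ is true.
Here that means flagging the patient as positive and ordering follow-up testing when actually the patient does not have HIV.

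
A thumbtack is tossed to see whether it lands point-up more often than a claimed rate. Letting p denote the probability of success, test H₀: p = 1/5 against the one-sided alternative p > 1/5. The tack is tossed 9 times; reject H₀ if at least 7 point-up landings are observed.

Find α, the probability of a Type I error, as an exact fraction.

The Type I error probability is α = P(K ≥ 7) computed under H₀, where K ~ Binomial(9, 1/5).
Summing C(9,j)(1/5)^j(4/5)^{9−j} for j = 7,…,9 gives 613/1953125.

613/1953125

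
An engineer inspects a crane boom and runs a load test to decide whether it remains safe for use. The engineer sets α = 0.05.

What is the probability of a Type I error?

The significance level α is, by definition, the probability of a Type I error — P(reject H₀ | H₀ true).

0.05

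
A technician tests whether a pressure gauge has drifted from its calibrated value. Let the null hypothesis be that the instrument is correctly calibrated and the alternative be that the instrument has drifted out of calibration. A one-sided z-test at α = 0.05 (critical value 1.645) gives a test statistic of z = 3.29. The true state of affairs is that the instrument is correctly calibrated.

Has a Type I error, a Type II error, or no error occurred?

Since z = 3.29 > z* = 1.645, H₀ is rejected.
H₀ is true (actually the instrument is correctly calibrated).
Rejecting a true H₀ is a Type I error.

Type I error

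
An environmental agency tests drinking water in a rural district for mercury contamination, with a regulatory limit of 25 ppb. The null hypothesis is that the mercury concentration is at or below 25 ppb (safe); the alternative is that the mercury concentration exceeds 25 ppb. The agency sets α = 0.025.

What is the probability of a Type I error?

The significance level α is, by definition, the probability of a Type I error — P(reject H₀ | H₀ true).

0.025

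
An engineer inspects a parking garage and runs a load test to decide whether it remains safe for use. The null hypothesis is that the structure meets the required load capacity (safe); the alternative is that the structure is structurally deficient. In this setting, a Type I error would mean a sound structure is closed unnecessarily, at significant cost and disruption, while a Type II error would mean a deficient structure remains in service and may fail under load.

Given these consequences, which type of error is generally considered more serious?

Type II error

The Type II consequence (a deficient structure remains in service and may fail under load) is more severe than the Type I consequence (a sound structure is closed unnecessarily, at significant cost and disruption).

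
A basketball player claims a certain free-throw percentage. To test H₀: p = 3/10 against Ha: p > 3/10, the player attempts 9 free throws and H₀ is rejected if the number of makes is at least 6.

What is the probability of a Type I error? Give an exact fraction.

12647421/500000000

Under H₀, K ~ Binomial(9, 3/10), and α = P(K ≥ 6).
Adding the binomial terms for j = 6 through 9 with p = 3/10 yields 12647421/500000000.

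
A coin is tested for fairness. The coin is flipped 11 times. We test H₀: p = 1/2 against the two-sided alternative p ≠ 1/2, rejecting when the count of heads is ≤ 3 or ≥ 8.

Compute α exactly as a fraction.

29/128

Under H₀, X ~ Binomial(11, 1/2); α is the probability of landing in either tail, P(X ≤ 3) + P(X ≥ 8).
By symmetry, α = 2·P(X ≤ 3) = 2·(1 + 11 + 55 + 165)/2048 = 464/2048 = 29/128.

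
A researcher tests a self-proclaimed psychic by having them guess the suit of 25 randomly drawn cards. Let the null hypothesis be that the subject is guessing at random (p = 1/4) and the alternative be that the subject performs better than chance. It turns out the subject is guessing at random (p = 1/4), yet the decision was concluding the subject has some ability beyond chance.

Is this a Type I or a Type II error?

Type I error

'Concluding the subject has some ability beyond chance' corresponds to rejecting H₀.
H₀ was rejected but H₀ is true — a Type I error (false positive).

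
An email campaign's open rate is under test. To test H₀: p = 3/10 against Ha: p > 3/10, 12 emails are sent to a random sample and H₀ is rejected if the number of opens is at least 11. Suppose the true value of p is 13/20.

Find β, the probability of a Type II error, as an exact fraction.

Under the alternative p = 13/20, K ~ Binomial(12, 13/20); β is the probability the test does not reject, P(K < 11).
Equivalently, β = 1 − P(K ≥ 11) = 3922160441778411/4096000000000000.

3922160441778411/4096000000000000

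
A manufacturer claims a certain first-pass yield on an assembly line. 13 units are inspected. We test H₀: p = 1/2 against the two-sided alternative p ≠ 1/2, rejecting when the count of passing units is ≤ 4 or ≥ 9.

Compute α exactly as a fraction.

Under H₀, S ~ Binomial(13, 1/2); α is the probability of landing in either tail, P(S ≤ 4) + P(S ≥ 9).
Each tail has probability (1 + 13 + 78 + 286 + 715)/8192; doubling gives α = 2186/8192 = 1093/4096.

1093/4096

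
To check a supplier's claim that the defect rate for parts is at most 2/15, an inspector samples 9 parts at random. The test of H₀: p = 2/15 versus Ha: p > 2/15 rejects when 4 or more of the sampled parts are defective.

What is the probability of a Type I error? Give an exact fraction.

Under H₀, X ~ Binomial(9, 2/15); the Type I error rate is P(X ≥ 4).
Via the complement, α = 1 − Σ_{j=0}^{3} C(9,j)(2/15)^j(13/15)^{9-j} = 876304928/38443359375.

876304928/38443359375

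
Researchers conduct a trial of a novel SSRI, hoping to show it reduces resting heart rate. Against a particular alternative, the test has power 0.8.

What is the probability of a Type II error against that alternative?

Power = 1 − β, so β = 1 − 0.8 = 0.2.

0.2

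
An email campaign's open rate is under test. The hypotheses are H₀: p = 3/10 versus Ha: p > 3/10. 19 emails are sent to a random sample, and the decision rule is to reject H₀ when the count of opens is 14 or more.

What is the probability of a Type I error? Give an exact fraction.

α = P(reject H₀ | H₀ true) = P(K ≥ 14 | p = 3/10), with K ~ Binomial(19, 3/10).
Adding the binomial terms for j = 14 through 19 with p = 3/10 yields 135465146856693/1250000000000000000.

135465146856693/1250000000000000000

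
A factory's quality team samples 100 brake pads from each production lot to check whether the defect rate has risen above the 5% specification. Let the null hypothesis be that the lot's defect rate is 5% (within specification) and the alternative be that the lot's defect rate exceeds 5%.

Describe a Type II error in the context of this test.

A Type II error would mean concluding that the lot's defect rate is 5% (within specification) (or at least failing to establish that the lot's defect rate exceeds 5%) when in fact the lot's defect rate exceeds 5%.

A Type II error is failing to reject H₀ when H₀ is false.
Here that means accepting the lot and shipping it when actually the lot's defect rate exceeds 5%.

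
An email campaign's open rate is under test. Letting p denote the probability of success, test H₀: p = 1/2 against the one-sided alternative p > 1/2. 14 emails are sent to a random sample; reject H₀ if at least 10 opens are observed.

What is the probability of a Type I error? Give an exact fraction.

The Type I error probability is α = P(S ≥ 10) computed under H₀, where S ~ Binomial(14, 1/2).
P(S ≥ 10) = [C(14,10) + C(14,11) + C(14,12) + C(14,13) + C(14,14)] / 2^14 = (1001 + 364 + 91 + 14 + 1) / 16384 = 1471/16384.

1471/16384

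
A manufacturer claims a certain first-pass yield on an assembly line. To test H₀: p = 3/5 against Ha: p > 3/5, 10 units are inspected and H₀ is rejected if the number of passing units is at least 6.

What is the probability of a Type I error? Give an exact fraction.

The Type I error probability is α = P(Y ≥ 6) computed under H₀, where Y ~ Binomial(10, 3/5).
Summing C(10,j)(3/5)^j(2/5)^{10−j} for j = 6,…,10 gives 6182649/9765625.

6182649/9765625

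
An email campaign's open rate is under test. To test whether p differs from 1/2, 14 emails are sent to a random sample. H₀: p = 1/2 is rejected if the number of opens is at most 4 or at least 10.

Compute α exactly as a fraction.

Under H₀, K ~ Binomial(14, 1/2); α is the probability of landing in either tail, P(K ≤ 4) + P(K ≥ 10).
By symmetry, α = 2·P(K ≤ 4) = 2·(1 + 14 + 91 + 364 + 1001)/16384 = 2942/16384 = 1471/8192.

1471/8192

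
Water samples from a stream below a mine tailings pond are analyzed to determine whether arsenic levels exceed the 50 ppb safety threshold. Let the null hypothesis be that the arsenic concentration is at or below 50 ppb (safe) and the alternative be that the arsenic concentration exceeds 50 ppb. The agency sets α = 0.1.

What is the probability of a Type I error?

0.1

The significance level α is, by definition, the probability of a Type I error — P(reject H₀ | H₀ true).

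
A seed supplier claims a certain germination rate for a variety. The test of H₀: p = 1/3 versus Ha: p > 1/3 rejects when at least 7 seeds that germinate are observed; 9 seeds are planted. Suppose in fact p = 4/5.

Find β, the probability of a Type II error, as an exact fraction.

Under the alternative p = 4/5, X ~ Binomial(9, 4/5); β is the probability the test does not reject, P(X < 7).
Summing C(9,j)·(4/5)^j·(1/5)^{9-j} for j = 0..6 gives 511333/1953125.

511333/1953125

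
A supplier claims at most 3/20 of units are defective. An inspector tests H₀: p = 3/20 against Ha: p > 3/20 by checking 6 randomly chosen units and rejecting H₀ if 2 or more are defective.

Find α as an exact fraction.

2861001/12800000

Under H₀, X ~ Binomial(6, 3/20); the Type I error rate is P(X ≥ 2).
Via the complement, α = 1 − Σ_{j=0}^{1} C(6,j)(3/20)^j(17/20)^{6-j} = 2861001/12800000.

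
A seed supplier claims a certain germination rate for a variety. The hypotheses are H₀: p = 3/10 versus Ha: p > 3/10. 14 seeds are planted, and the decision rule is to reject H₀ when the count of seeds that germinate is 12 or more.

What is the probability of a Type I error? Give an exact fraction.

1265361021/50000000000000

α = P(reject H₀ | H₀ true) = P(X ≥ 12 | p = 3/10), with X ~ Binomial(14, 3/10).
Adding the binomial terms for j = 12 through 14 with p = 3/10 yields 1265361021/50000000000000.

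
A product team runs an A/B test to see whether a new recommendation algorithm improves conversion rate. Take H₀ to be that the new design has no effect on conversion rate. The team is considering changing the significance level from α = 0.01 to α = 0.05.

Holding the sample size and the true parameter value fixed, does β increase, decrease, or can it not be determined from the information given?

It decreases.

With a larger α the critical value moves toward the center, so more of the Ha sampling distribution lies in the rejection region.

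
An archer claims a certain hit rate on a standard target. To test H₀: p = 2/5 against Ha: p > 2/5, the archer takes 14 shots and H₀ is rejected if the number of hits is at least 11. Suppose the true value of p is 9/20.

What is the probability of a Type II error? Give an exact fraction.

β = P(fail to reject H₀ | Ha true) = P(Y ≤ 10 | p = 9/20), Y ~ Binomial(14, 9/20).
Summing C(14,j)·(9/20)^j·(11/20)^{14-j} for j = 0..10 gives 809836111480091663/819200000000000000.

809836111480091663/819200000000000000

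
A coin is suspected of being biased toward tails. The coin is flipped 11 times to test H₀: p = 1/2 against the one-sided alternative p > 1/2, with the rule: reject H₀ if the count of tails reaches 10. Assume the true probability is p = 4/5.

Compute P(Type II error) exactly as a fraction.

6619897/9765625

A Type II error is failing to reject when Ha holds: with p = 4/5, β = P(S ≤ 9).
Equivalently, β = 1 − P(S ≥ 10) = 6619897/9765625.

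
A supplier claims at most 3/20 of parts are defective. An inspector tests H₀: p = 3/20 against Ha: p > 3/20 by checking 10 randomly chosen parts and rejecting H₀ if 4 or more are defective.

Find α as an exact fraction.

α = P(reject H₀ | H₀ true) = P(S ≥ 4 | p = 3/20), S ~ Binomial(10, 3/20).
Via the complement, α = 1 − Σ_{j=0}^{3} C(10,j)(3/20)^j(17/20)^{10-j} = 127922685129/2560000000000.

127922685129/2560000000000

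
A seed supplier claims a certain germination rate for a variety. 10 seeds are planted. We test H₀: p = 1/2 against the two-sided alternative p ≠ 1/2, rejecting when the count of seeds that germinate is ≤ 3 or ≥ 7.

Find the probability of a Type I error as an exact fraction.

11/32

Under H₀, S ~ Binomial(10, 1/2); α is the probability of landing in either tail, P(S ≤ 3) + P(S ≥ 7).
By symmetry, α = 2·P(S ≤ 3) = 2·(1 + 10 + 45 + 120)/1024 = 352/1024 = 11/32.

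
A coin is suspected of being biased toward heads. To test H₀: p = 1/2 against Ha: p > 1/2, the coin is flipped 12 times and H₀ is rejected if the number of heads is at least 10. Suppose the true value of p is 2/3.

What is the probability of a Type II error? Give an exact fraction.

435185/531441

Under the alternative p = 2/3, X ~ Binomial(12, 2/3); β is the probability the test does not reject, P(X < 10).
Equivalently, β = 1 − P(X ≥ 10) = 435185/531441.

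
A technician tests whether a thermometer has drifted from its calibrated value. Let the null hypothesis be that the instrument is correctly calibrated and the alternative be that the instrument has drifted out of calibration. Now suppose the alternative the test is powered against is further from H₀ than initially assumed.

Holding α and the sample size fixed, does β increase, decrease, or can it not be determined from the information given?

It decreases.

A bigger departure from H₀ is easier for the test to detect, so it fails to reject less often.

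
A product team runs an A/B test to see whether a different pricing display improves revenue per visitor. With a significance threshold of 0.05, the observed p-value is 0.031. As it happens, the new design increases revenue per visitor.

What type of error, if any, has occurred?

The conventional null hypothesis is that the new design has no effect on revenue per visitor.
Since p = 0.031 < α = 0.05, H₀ is rejected.
H₀ is false (actually the new design increases revenue per visitor).
The decision matches the true state — no error.

Neither — the decision is correct.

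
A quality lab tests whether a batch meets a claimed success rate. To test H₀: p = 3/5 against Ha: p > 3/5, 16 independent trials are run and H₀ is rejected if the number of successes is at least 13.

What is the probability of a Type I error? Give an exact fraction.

1988120781/30517578125

α = P(reject H₀ | H₀ true) = P(X ≥ 13 | p = 3/5), with X ~ Binomial(16, 3/5).
Adding the binomial terms for j = 13 through 16 with p = 3/5 yields 1988120781/30517578125.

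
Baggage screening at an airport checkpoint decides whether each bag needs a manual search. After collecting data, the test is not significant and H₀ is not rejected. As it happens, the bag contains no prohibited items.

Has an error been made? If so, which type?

The conventional null hypothesis here is that the bag contains no prohibited items.
The test retained a true H₀ — the decision matches the true state.

Neither — the decision is correct.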